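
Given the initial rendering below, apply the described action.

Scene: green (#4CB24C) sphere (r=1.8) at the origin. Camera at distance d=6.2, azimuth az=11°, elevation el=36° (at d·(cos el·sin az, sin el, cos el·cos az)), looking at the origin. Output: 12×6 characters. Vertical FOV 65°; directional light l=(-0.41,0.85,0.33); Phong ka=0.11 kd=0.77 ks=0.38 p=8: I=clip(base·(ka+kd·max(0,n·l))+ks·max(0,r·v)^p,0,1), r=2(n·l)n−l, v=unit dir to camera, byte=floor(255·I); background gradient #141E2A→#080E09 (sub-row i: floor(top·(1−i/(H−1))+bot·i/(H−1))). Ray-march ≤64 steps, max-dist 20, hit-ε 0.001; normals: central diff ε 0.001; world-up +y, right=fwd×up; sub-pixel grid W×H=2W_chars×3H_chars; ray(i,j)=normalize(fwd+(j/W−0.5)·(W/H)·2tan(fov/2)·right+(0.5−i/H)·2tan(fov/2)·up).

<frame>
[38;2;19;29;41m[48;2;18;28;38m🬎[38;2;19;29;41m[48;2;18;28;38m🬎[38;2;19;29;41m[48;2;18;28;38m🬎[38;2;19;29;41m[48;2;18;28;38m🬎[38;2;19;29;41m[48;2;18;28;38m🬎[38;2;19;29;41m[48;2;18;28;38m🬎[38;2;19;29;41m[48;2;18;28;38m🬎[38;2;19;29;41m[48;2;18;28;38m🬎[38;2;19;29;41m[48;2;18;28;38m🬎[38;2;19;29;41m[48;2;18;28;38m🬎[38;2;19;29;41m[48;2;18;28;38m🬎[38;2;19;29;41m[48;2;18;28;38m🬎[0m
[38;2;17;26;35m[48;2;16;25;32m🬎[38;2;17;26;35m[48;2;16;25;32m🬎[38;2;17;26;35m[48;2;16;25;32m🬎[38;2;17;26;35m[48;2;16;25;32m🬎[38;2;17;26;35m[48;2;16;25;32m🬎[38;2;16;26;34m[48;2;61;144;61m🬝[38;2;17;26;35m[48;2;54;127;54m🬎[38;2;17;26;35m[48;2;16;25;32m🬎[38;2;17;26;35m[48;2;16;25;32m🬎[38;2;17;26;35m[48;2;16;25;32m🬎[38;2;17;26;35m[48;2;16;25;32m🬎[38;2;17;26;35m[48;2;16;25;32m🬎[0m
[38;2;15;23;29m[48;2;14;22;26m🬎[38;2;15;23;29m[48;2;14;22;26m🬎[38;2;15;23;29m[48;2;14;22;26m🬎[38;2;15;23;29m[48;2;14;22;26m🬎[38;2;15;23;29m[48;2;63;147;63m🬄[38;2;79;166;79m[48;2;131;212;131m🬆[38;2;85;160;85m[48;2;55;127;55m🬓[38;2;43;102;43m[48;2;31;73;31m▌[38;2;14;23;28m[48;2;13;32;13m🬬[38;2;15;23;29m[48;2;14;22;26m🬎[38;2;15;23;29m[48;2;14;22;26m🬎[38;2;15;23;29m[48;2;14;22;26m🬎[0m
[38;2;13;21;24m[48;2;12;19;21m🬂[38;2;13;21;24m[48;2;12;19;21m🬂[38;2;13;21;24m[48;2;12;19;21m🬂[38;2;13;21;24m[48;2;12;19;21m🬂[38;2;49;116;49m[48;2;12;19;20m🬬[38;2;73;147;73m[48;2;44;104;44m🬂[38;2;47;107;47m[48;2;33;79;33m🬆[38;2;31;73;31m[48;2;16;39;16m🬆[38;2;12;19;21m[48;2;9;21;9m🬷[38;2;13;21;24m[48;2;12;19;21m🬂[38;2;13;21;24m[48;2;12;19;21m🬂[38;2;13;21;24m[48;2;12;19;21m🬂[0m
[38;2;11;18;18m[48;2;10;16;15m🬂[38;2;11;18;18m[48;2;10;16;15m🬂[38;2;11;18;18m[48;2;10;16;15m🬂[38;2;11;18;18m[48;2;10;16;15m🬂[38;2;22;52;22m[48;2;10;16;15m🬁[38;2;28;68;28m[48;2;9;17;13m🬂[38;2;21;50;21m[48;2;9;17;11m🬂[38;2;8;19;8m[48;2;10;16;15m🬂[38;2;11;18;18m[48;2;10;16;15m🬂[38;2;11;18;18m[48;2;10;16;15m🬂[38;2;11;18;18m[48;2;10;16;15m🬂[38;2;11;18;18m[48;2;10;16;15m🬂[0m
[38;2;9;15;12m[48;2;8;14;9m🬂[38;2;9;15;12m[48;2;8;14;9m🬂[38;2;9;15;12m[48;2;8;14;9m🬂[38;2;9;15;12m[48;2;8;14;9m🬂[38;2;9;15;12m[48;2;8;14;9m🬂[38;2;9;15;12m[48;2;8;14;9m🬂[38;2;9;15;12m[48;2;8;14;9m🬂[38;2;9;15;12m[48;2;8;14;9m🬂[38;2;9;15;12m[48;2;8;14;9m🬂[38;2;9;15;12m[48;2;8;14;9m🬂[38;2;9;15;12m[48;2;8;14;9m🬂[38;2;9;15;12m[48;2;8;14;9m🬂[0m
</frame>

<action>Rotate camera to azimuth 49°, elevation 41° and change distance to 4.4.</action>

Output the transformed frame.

<frame>
[38;2;19;29;41m[48;2;18;28;38m🬎[38;2;19;29;41m[48;2;18;28;38m🬎[38;2;19;29;41m[48;2;18;28;38m🬎[38;2;19;29;41m[48;2;18;28;38m🬎[38;2;19;29;41m[48;2;18;28;38m🬎[38;2;19;29;41m[48;2;18;28;38m🬎[38;2;19;29;41m[48;2;18;28;38m🬎[38;2;19;29;41m[48;2;18;28;38m🬎[38;2;19;29;41m[48;2;18;28;38m🬎[38;2;19;29;41m[48;2;18;28;38m🬎[38;2;19;29;41m[48;2;18;28;38m🬎[38;2;19;29;41m[48;2;18;28;38m🬎[0m
[38;2;17;26;35m[48;2;16;25;32m🬎[38;2;17;26;35m[48;2;16;25;32m🬎[38;2;17;26;35m[48;2;16;25;32m🬎[38;2;17;26;35m[48;2;16;25;32m🬎[38;2;17;26;35m[48;2;75;160;75m🬆[38;2;66;149;66m[48;2;112;189;112m🬎[38;2;74;144;74m[48;2;55;127;55m🬏[38;2;44;103;44m[48;2;17;27;36m🬺[38;2;34;80;34m[48;2;16;26;34m🬏[38;2;17;26;35m[48;2;16;25;32m🬎[38;2;17;26;35m[48;2;16;25;32m🬎[38;2;17;26;35m[48;2;16;25;32m🬎[0m
[38;2;15;23;29m[48;2;14;22;26m🬎[38;2;15;23;29m[48;2;14;22;26m🬎[38;2;15;23;29m[48;2;14;22;26m🬎[38;2;15;24;30m[48;2;57;135;57m🬀[38;2;126;200;126m[48;2;78;151;78m🬉[38;2;129;199;129m[48;2;73;135;73m🬆[38;2;66;129;66m[48;2;43;99;43m🬄[38;2;38;90;38m[48;2;32;75;32m🬆[38;2;29;70;29m[48;2;22;52;22m🬄[38;2;14;23;28m[48;2;8;19;8m🬨[38;2;15;23;29m[48;2;14;22;26m🬎[38;2;15;23;29m[48;2;14;22;26m🬎[0m
[38;2;13;21;24m[48;2;12;19;21m🬂[38;2;13;21;24m[48;2;12;19;21m🬂[38;2;13;21;24m[48;2;12;19;21m🬂[38;2;46;109;46m[48;2;36;86;36m🬎[38;2;47;108;47m[48;2;37;88;37m🬆[38;2;42;96;42m[48;2;32;77;32m🬆[38;2;34;80;34m[48;2;26;63;26m🬆[38;2;26;63;26m[48;2;18;44;18m🬆[38;2;17;42;17m[48;2;10;24;10m🬄[38;2;8;19;8m[48;2;12;20;22m▌[38;2;13;21;24m[48;2;12;19;21m🬂[38;2;13;21;24m[48;2;12;19;21m🬂[0m
[38;2;11;18;18m[48;2;10;16;15m🬂[38;2;11;18;18m[48;2;10;16;15m🬂[38;2;11;18;18m[48;2;10;16;15m🬂[38;2;31;73;31m[48;2;10;16;15m🬁[38;2;26;63;26m[48;2;11;24;13m🬎[38;2;24;58;24m[48;2;14;33;14m🬆[38;2;18;44;18m[48;2;9;22;9m🬆[38;2;14;34;14m[48;2;8;19;8m🬀[38;2;8;19;8m[48;2;10;16;14m🬆[38;2;11;18;18m[48;2;10;16;15m🬂[38;2;11;18;18m[48;2;10;16;15m🬂[38;2;11;18;18m[48;2;10;16;15m🬂[0m
[38;2;9;15;12m[48;2;8;14;9m🬂[38;2;9;15;12m[48;2;8;14;9m🬂[38;2;9;15;12m[48;2;8;14;9m🬂[38;2;9;15;12m[48;2;8;14;9m🬂[38;2;9;15;12m[48;2;8;14;9m🬂[38;2;8;19;8m[48;2;8;14;9m🬂[38;2;8;19;8m[48;2;8;14;9m🬂[38;2;8;19;8m[48;2;8;14;10m🬀[38;2;9;15;12m[48;2;8;14;9m🬂[38;2;9;15;12m[48;2;8;14;9m🬂[38;2;9;15;12m[48;2;8;14;9m🬂[38;2;9;15;12m[48;2;8;14;9m🬂[0m
</frame>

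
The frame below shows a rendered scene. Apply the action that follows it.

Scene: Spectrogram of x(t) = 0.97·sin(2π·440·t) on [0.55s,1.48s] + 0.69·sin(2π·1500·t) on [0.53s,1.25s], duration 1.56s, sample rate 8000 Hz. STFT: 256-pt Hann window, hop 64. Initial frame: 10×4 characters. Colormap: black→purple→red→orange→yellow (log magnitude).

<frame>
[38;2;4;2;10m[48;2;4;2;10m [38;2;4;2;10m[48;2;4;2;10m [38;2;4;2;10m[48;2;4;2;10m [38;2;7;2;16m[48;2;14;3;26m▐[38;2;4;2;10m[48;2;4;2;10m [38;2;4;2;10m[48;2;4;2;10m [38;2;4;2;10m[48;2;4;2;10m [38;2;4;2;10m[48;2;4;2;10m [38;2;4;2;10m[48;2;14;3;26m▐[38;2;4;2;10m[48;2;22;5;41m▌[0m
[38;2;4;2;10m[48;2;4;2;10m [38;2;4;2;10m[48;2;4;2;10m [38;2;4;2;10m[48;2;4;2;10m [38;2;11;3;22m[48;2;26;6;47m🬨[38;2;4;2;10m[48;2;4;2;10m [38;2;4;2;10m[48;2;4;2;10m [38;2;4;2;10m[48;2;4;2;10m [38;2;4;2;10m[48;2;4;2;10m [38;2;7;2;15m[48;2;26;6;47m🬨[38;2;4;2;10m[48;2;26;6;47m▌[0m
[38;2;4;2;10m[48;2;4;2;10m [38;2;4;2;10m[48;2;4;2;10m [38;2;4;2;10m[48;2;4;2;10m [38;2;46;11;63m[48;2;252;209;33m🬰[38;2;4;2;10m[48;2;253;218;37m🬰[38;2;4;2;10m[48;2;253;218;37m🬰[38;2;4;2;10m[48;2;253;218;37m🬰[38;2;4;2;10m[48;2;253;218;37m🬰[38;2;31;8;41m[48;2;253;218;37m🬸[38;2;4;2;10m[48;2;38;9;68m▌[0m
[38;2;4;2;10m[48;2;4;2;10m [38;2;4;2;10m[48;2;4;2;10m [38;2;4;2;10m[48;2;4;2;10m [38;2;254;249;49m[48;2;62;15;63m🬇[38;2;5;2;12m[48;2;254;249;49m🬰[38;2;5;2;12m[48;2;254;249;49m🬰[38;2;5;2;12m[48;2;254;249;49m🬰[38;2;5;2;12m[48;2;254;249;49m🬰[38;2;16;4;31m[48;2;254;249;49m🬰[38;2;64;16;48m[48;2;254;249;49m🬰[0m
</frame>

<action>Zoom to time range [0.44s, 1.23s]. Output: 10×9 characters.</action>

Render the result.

<frame>
[38;2;4;2;10m[48;2;7;2;15m▌[38;2;4;2;10m[48;2;13;3;25m▐[38;2;4;2;10m[48;2;4;2;10m [38;2;4;2;10m[48;2;4;2;10m [38;2;4;2;10m[48;2;4;2;10m [38;2;4;2;10m[48;2;4;2;10m [38;2;4;2;10m[48;2;4;2;10m [38;2;4;2;10m[48;2;4;2;10m [38;2;4;2;10m[48;2;4;2;10m [38;2;4;2;10m[48;2;4;2;10m [0m
[38;2;4;2;10m[48;2;7;2;15m▌[38;2;4;2;10m[48;2;13;4;27m▐[38;2;4;2;10m[48;2;4;2;10m [38;2;4;2;10m[48;2;4;2;10m [38;2;4;2;10m[48;2;4;2;10m [38;2;4;2;10m[48;2;4;2;10m [38;2;4;2;10m[48;2;4;2;10m [38;2;4;2;10m[48;2;4;2;10m [38;2;4;2;10m[48;2;4;2;10m [38;2;4;2;10m[48;2;4;2;10m [0m
[38;2;4;2;10m[48;2;7;2;16m▌[38;2;4;2;10m[48;2;16;4;30m▐[38;2;4;2;10m[48;2;4;2;10m [38;2;4;2;10m[48;2;4;2;10m [38;2;4;2;10m[48;2;4;2;10m [38;2;4;2;10m[48;2;4;2;10m [38;2;4;2;10m[48;2;4;2;10m [38;2;4;2;10m[48;2;4;2;10m [38;2;4;2;10m[48;2;4;2;10m [38;2;4;2;10m[48;2;4;2;10m [0m
[38;2;4;2;10m[48;2;10;3;19m▌[38;2;4;2;10m[48;2;21;5;38m▐[38;2;4;2;10m[48;2;4;2;10m [38;2;4;2;10m[48;2;4;2;10m [38;2;4;2;10m[48;2;4;2;10m [38;2;4;2;10m[48;2;4;2;10m [38;2;4;2;10m[48;2;4;2;10m [38;2;4;2;10m[48;2;4;2;10m [38;2;4;2;10m[48;2;4;2;10m [38;2;4;2;10m[48;2;4;2;10m [0m
[38;2;6;2;13m[48;2;18;4;33m🬕[38;2;4;2;10m[48;2;35;8;62m▐[38;2;4;2;10m[48;2;4;2;10m [38;2;4;2;10m[48;2;4;2;10m [38;2;4;2;10m[48;2;4;2;10m [38;2;4;2;10m[48;2;4;2;10m [38;2;4;2;10m[48;2;4;2;10m [38;2;4;2;10m[48;2;4;2;10m [38;2;4;2;10m[48;2;4;2;10m [38;2;4;2;10m[48;2;4;2;10m [0m
[38;2;4;2;10m[48;2;43;10;76m▌[38;2;48;12;48m[48;2;251;188;24m🬂[38;2;4;2;10m[48;2;251;186;24m🬂[38;2;4;2;10m[48;2;251;186;24m🬂[38;2;4;2;10m[48;2;251;186;24m🬂[38;2;4;2;10m[48;2;251;186;24m🬂[38;2;4;2;10m[48;2;251;186;24m🬂[38;2;4;2;10m[48;2;251;186;24m🬂[38;2;4;2;10m[48;2;251;186;24m🬂[38;2;4;2;10m[48;2;251;186;24m🬂[0m
[38;2;7;2;15m[48;2;25;6;44m🬲[38;2;51;12;75m[48;2;4;2;10m▌[38;2;4;2;10m[48;2;4;2;10m [38;2;4;2;10m[48;2;4;2;10m [38;2;4;2;10m[48;2;4;2;10m [38;2;4;2;10m[48;2;4;2;10m [38;2;4;2;10m[48;2;4;2;10m [38;2;4;2;10m[48;2;4;2;10m [38;2;4;2;10m[48;2;4;2;10m [38;2;4;2;10m[48;2;4;2;10m [0m
[38;2;4;2;10m[48;2;12;3;24m▌[38;2;42;10;47m[48;2;252;198;28m🬎[38;2;5;2;12m[48;2;252;197;28m🬎[38;2;5;2;12m[48;2;252;197;28m🬎[38;2;5;2;12m[48;2;252;197;28m🬎[38;2;5;2;12m[48;2;252;197;28m🬎[38;2;5;2;12m[48;2;252;197;28m🬎[38;2;5;2;12m[48;2;252;197;28m🬎[38;2;5;2;12m[48;2;252;197;28m🬎[38;2;5;2;12m[48;2;252;197;28m🬎[0m
[38;2;4;2;10m[48;2;10;3;21m▌[38;2;254;247;48m[48;2;65;16;47m🬂[38;2;254;249;49m[48;2;4;2;11m🬂[38;2;254;249;49m[48;2;4;2;11m🬂[38;2;254;249;49m[48;2;4;2;11m🬂[38;2;254;249;49m[48;2;4;2;11m🬂[38;2;254;249;49m[48;2;4;2;11m🬂[38;2;254;249;49m[48;2;4;2;11m🬂[38;2;254;249;49m[48;2;4;2;11m🬂[38;2;254;249;49m[48;2;4;2;11m🬂[0m
</frame>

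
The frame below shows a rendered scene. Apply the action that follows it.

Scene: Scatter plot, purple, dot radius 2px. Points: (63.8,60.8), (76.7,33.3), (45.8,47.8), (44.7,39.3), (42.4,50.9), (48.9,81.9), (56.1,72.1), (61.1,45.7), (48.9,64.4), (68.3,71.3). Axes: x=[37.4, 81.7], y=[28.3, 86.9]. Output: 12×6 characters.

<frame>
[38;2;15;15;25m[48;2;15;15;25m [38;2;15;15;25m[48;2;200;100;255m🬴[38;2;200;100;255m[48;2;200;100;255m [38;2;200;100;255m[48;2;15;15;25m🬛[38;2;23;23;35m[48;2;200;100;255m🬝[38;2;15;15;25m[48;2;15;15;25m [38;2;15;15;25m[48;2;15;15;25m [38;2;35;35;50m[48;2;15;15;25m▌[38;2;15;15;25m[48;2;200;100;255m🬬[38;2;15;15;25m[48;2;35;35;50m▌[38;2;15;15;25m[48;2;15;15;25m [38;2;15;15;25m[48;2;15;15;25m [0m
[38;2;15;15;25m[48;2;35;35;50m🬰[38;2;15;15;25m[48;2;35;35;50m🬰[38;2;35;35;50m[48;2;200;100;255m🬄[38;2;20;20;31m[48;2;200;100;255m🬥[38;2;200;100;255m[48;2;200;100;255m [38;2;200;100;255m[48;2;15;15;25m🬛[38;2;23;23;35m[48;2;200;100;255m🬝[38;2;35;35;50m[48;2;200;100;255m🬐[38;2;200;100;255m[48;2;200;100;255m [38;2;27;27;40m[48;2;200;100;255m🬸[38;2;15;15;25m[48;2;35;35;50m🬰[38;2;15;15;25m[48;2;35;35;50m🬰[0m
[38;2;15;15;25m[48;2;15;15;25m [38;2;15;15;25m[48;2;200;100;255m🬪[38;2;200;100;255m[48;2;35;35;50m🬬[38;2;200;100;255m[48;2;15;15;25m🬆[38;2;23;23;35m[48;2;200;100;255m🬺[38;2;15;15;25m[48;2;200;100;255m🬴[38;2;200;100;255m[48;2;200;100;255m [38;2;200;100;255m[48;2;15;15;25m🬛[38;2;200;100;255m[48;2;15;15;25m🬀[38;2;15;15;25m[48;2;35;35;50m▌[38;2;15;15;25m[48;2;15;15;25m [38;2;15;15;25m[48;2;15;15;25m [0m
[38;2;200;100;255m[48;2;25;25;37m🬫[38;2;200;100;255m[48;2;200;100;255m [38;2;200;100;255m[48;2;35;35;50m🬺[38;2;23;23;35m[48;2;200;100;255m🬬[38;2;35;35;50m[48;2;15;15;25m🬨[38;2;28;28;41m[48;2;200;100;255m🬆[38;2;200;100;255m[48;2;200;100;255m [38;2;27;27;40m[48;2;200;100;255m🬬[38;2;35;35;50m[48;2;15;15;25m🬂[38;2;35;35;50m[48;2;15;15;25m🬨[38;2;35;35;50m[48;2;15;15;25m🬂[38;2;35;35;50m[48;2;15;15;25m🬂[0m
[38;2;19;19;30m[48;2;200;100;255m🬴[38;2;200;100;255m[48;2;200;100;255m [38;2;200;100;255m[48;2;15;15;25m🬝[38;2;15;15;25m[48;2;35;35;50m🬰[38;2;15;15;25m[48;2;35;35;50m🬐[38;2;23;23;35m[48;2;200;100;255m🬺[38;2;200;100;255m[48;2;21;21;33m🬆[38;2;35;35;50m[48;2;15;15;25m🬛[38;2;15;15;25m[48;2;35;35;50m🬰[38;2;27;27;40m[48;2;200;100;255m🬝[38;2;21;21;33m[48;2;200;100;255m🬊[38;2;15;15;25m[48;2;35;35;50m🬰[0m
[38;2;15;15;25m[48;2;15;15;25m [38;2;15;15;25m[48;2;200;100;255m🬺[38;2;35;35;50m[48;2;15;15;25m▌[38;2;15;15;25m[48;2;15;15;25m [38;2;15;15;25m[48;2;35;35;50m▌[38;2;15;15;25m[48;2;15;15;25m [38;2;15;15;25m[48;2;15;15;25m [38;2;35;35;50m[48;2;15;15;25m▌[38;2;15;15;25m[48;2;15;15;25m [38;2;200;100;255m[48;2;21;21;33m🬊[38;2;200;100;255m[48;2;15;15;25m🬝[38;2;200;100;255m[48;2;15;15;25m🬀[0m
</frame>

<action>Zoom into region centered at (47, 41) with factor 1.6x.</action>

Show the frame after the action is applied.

<frame>
[38;2;15;15;25m[48;2;15;15;25m [38;2;15;15;25m[48;2;15;15;25m [38;2;35;35;50m[48;2;15;15;25m▌[38;2;15;15;25m[48;2;200;100;255m🬆[38;2;27;27;40m[48;2;200;100;255m🬬[38;2;15;15;25m[48;2;15;15;25m [38;2;15;15;25m[48;2;15;15;25m [38;2;35;35;50m[48;2;15;15;25m▌[38;2;15;15;25m[48;2;15;15;25m [38;2;15;15;25m[48;2;35;35;50m▌[38;2;15;15;25m[48;2;15;15;25m [38;2;15;15;25m[48;2;15;15;25m [0m
[38;2;15;15;25m[48;2;35;35;50m🬰[38;2;15;15;25m[48;2;35;35;50m🬰[38;2;200;100;255m[48;2;31;31;45m🬁[38;2;200;100;255m[48;2;15;15;25m🬬[38;2;200;100;255m[48;2;200;100;255m [38;2;200;100;255m[48;2;15;15;25m🬺[38;2;23;23;35m[48;2;200;100;255m🬬[38;2;35;35;50m[48;2;15;15;25m🬛[38;2;15;15;25m[48;2;35;35;50m🬰[38;2;15;15;25m[48;2;35;35;50m🬐[38;2;15;15;25m[48;2;35;35;50m🬰[38;2;21;21;33m[48;2;200;100;255m🬆[0m
[38;2;15;15;25m[48;2;15;15;25m [38;2;15;15;25m[48;2;15;15;25m [38;2;35;35;50m[48;2;15;15;25m▌[38;2;15;15;25m[48;2;15;15;25m [38;2;15;15;25m[48;2;200;100;255m🬄[38;2;200;100;255m[48;2;15;15;25m🬕[38;2;15;15;25m[48;2;15;15;25m [38;2;35;35;50m[48;2;15;15;25m▌[38;2;15;15;25m[48;2;15;15;25m [38;2;15;15;25m[48;2;35;35;50m▌[38;2;15;15;25m[48;2;200;100;255m🬺[38;2;200;100;255m[48;2;15;15;25m🬬[0m
[38;2;35;35;50m[48;2;15;15;25m🬂[38;2;35;35;50m[48;2;15;15;25m🬂[38;2;35;35;50m[48;2;15;15;25m🬕[38;2;200;100;255m[48;2;19;19;30m🬁[38;2;200;100;255m[48;2;15;15;25m🬬[38;2;200;100;255m[48;2;15;15;25m🬆[38;2;35;35;50m[48;2;15;15;25m🬂[38;2;35;35;50m[48;2;15;15;25m🬕[38;2;35;35;50m[48;2;15;15;25m🬂[38;2;35;35;50m[48;2;15;15;25m🬨[38;2;35;35;50m[48;2;15;15;25m🬂[38;2;35;35;50m[48;2;15;15;25m🬂[0m
[38;2;15;15;25m[48;2;35;35;50m🬰[38;2;15;15;25m[48;2;35;35;50m🬰[38;2;35;35;50m[48;2;15;15;25m🬛[38;2;15;15;25m[48;2;35;35;50m🬰[38;2;15;15;25m[48;2;35;35;50m🬐[38;2;15;15;25m[48;2;35;35;50m🬰[38;2;15;15;25m[48;2;35;35;50m🬰[38;2;35;35;50m[48;2;15;15;25m🬛[38;2;15;15;25m[48;2;35;35;50m🬰[38;2;15;15;25m[48;2;35;35;50m🬐[38;2;15;15;25m[48;2;35;35;50m🬰[38;2;15;15;25m[48;2;35;35;50m🬰[0m
[38;2;15;15;25m[48;2;15;15;25m [38;2;15;15;25m[48;2;15;15;25m [38;2;35;35;50m[48;2;15;15;25m▌[38;2;15;15;25m[48;2;15;15;25m [38;2;15;15;25m[48;2;35;35;50m▌[38;2;15;15;25m[48;2;15;15;25m [38;2;15;15;25m[48;2;15;15;25m [38;2;35;35;50m[48;2;15;15;25m▌[38;2;15;15;25m[48;2;15;15;25m [38;2;15;15;25m[48;2;35;35;50m▌[38;2;15;15;25m[48;2;15;15;25m [38;2;15;15;25m[48;2;15;15;25m [0m
</frame>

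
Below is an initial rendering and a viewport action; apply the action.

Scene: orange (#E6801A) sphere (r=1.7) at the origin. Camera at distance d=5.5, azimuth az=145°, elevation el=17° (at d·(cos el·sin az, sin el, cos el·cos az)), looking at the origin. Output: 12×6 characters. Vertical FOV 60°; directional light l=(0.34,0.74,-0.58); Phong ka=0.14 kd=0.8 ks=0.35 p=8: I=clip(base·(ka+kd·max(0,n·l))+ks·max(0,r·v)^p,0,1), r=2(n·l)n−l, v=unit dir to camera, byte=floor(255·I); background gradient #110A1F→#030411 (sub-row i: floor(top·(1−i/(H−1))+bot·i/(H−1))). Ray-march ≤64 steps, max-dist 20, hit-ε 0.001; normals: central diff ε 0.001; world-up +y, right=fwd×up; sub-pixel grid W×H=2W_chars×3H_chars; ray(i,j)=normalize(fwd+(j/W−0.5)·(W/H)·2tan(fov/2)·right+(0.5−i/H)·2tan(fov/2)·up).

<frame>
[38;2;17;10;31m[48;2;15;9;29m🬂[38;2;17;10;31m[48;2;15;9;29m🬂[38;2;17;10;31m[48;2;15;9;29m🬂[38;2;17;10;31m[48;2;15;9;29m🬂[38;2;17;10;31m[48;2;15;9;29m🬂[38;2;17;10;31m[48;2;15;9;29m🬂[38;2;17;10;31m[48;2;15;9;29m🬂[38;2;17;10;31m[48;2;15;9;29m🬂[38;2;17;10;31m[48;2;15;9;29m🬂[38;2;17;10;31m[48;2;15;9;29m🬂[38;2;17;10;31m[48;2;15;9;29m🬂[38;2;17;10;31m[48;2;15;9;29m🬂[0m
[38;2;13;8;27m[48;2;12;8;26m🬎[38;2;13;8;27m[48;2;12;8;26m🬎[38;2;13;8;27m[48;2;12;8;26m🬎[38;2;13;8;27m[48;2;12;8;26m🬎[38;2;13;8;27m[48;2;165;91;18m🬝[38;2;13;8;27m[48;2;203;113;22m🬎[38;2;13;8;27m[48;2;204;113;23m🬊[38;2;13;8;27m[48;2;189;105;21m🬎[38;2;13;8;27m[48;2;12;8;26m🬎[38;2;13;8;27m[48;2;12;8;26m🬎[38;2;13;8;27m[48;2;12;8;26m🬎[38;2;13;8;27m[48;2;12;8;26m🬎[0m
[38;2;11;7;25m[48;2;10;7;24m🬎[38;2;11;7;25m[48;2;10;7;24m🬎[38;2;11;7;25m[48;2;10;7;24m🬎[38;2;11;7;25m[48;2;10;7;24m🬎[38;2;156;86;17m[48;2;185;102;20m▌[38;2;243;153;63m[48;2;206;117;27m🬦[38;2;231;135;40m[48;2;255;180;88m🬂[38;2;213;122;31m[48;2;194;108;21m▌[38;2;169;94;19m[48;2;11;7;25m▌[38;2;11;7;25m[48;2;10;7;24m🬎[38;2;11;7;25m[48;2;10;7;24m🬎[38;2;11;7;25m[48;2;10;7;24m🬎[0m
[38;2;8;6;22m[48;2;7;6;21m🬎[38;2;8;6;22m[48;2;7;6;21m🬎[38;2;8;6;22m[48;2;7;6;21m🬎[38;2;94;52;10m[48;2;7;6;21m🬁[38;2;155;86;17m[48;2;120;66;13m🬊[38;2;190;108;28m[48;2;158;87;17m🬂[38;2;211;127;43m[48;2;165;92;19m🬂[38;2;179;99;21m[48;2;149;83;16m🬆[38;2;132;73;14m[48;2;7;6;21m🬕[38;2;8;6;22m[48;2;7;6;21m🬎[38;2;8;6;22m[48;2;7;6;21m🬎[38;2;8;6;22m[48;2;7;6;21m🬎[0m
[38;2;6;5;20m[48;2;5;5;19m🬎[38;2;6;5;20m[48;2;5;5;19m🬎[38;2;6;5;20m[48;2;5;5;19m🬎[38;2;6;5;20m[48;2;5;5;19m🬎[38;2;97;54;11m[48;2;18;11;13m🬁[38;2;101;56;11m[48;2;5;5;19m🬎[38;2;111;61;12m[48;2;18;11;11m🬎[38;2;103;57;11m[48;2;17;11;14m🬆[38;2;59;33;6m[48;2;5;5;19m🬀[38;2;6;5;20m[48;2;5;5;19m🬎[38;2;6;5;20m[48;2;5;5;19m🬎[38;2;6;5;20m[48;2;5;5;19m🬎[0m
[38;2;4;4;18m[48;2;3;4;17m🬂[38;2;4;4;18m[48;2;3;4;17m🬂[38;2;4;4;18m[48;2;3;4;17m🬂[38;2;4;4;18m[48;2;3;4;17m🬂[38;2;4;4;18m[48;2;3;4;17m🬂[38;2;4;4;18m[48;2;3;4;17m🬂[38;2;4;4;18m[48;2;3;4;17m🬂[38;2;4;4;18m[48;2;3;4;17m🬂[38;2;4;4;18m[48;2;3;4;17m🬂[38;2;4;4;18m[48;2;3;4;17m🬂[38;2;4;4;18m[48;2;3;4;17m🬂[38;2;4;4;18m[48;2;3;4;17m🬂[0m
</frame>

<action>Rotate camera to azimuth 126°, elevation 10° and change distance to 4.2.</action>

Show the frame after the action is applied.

<frame>
[38;2;17;10;31m[48;2;15;9;29m🬂[38;2;17;10;31m[48;2;15;9;29m🬂[38;2;17;10;31m[48;2;15;9;29m🬂[38;2;17;10;31m[48;2;15;9;29m🬂[38;2;17;10;31m[48;2;15;9;29m🬂[38;2;17;10;31m[48;2;15;9;29m🬂[38;2;17;10;31m[48;2;15;9;29m🬂[38;2;17;10;31m[48;2;15;9;29m🬂[38;2;17;10;31m[48;2;15;9;29m🬂[38;2;17;10;31m[48;2;15;9;29m🬂[38;2;17;10;31m[48;2;15;9;29m🬂[38;2;17;10;31m[48;2;15;9;29m🬂[0m
[38;2;13;8;27m[48;2;12;8;26m🬎[38;2;13;8;27m[48;2;12;8;26m🬎[38;2;13;8;27m[48;2;12;8;26m🬎[38;2;13;8;27m[48;2;147;82;16m🬝[38;2;14;8;28m[48;2;174;96;19m🬀[38;2;196;109;22m[48;2;212;125;38m🬝[38;2;214;121;27m[48;2;246;156;65m🬎[38;2;216;121;27m[48;2;243;151;58m🬬[38;2;209;116;23m[48;2;13;8;27m🬱[38;2;13;8;27m[48;2;12;8;26m🬎[38;2;13;8;27m[48;2;12;8;26m🬎[38;2;13;8;27m[48;2;12;8;26m🬎[0m
[38;2;11;7;25m[48;2;10;7;24m🬎[38;2;11;7;25m[48;2;10;7;24m🬎[38;2;11;7;25m[48;2;10;7;24m🬎[38;2;140;77;15m[48;2;115;64;12m▐[38;2;167;93;19m[48;2;153;84;16m🬊[38;2;212;130;47m[48;2;180;103;26m🬉[38;2;252;178;92m[48;2;214;135;55m🬎[38;2;255;179;91m[48;2;223;137;52m🬄[38;2;204;115;26m[48;2;189;106;23m🬆[38;2;183;102;20m[48;2;11;7;25m▌[38;2;11;7;25m[48;2;10;7;24m🬎[38;2;11;7;25m[48;2;10;7;24m🬎[0m
[38;2;8;6;22m[48;2;7;6;21m🬎[38;2;8;6;22m[48;2;7;6;21m🬎[38;2;8;6;22m[48;2;7;6;21m🬎[38;2;110;61;12m[48;2;81;44;8m🬊[38;2;139;77;15m[48;2;118;65;13m🬊[38;2;156;87;18m[48;2;136;76;15m🬊[38;2;179;103;28m[48;2;151;84;17m🬂[38;2;183;105;28m[48;2;156;87;17m🬂[38;2;171;95;19m[48;2;151;84;16m🬆[38;2;150;83;16m[48;2;8;6;22m▌[38;2;8;6;22m[48;2;7;6;21m🬎[38;2;8;6;22m[48;2;7;6;21m🬎[0m
[38;2;6;5;20m[48;2;5;5;19m🬎[38;2;6;5;20m[48;2;5;5;19m🬎[38;2;6;5;20m[48;2;5;5;19m🬎[38;2;57;31;6m[48;2;12;8;15m🬉[38;2;93;52;10m[48;2;54;29;5m🬊[38;2;113;63;12m[48;2;83;46;9m🬊[38;2;121;67;13m[48;2;90;50;10m🬎[38;2;125;69;14m[48;2;91;50;10m🬎[38;2;109;60;12m[48;2;5;5;19m🬝[38;2;105;58;11m[48;2;5;5;19m🬀[38;2;6;5;20m[48;2;5;5;19m🬎[38;2;6;5;20m[48;2;5;5;19m🬎[0m
[38;2;4;4;18m[48;2;3;4;17m🬂[38;2;4;4;18m[48;2;3;4;17m🬂[38;2;4;4;18m[48;2;3;4;17m🬂[38;2;4;4;18m[48;2;3;4;17m🬂[38;2;32;17;3m[48;2;3;4;17m🬁[38;2;43;23;4m[48;2;3;4;17m🬂[38;2;59;32;6m[48;2;3;4;17m🬂[38;2;52;28;5m[48;2;3;4;17m🬂[38;2;4;4;18m[48;2;3;4;17m🬂[38;2;4;4;18m[48;2;3;4;17m🬂[38;2;4;4;18m[48;2;3;4;17m🬂[38;2;4;4;18m[48;2;3;4;17m🬂[0m
</frame>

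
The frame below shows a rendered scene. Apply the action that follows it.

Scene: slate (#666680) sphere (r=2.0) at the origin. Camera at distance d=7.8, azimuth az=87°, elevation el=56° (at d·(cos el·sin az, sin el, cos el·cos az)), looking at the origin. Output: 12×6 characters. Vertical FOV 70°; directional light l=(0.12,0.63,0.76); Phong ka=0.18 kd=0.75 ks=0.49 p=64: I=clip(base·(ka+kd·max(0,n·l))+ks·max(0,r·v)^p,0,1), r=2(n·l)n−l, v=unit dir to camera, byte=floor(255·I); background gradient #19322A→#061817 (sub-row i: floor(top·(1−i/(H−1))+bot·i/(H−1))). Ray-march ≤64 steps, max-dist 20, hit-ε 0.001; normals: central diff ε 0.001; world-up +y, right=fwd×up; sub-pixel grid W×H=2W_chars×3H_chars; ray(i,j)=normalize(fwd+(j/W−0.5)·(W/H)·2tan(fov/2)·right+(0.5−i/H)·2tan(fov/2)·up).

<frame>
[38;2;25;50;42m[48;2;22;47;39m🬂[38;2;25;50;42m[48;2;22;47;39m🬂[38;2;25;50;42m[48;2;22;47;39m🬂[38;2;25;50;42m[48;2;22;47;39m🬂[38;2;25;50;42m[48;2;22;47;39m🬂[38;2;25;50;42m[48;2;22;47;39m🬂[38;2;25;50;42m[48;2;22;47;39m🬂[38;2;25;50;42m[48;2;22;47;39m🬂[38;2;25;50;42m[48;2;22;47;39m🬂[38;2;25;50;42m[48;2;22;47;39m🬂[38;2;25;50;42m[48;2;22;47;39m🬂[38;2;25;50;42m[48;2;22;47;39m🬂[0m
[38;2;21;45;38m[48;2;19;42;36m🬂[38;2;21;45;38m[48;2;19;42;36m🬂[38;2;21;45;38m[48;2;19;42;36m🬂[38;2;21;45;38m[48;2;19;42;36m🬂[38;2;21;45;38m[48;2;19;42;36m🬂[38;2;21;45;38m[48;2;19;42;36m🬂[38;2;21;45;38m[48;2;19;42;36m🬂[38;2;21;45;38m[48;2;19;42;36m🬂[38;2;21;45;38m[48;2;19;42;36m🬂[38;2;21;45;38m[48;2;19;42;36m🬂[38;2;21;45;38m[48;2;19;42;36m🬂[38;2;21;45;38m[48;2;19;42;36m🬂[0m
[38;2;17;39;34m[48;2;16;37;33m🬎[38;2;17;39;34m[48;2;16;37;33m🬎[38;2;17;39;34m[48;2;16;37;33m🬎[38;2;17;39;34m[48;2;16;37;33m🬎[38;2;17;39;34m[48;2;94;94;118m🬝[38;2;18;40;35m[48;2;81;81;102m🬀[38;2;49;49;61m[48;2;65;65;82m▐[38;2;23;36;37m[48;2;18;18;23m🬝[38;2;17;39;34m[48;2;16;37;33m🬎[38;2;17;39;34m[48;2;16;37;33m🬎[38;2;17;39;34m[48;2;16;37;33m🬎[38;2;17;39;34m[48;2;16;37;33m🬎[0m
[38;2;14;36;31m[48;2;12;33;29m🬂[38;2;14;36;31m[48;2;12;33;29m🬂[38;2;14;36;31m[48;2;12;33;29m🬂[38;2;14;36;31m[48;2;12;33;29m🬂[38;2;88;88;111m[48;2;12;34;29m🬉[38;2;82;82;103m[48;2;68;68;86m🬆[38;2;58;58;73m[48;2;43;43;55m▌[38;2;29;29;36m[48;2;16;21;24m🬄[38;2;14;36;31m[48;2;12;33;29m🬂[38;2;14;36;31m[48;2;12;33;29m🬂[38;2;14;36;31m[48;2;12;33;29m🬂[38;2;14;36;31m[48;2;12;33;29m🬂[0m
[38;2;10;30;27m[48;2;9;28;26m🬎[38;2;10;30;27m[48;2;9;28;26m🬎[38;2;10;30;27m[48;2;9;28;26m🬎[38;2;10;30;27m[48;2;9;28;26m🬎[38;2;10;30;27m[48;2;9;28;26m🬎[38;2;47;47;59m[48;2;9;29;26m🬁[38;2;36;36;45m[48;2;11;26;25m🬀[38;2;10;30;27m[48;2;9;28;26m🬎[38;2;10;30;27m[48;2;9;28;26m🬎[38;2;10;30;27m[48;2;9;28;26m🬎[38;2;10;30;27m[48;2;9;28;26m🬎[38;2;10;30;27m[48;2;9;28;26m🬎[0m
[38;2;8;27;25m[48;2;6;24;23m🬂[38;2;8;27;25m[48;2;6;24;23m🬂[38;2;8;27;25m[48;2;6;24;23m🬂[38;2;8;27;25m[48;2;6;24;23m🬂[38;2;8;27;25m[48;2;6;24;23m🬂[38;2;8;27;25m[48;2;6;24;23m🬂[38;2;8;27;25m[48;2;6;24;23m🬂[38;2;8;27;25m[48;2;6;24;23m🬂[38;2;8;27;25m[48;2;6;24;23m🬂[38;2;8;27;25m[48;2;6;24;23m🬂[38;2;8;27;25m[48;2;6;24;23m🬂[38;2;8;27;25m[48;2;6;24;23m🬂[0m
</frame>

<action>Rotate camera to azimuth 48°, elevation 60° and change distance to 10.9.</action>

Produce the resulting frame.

<frame>
[38;2;25;50;42m[48;2;22;47;39m🬂[38;2;25;50;42m[48;2;22;47;39m🬂[38;2;25;50;42m[48;2;22;47;39m🬂[38;2;25;50;42m[48;2;22;47;39m🬂[38;2;25;50;42m[48;2;22;47;39m🬂[38;2;25;50;42m[48;2;22;47;39m🬂[38;2;25;50;42m[48;2;22;47;39m🬂[38;2;25;50;42m[48;2;22;47;39m🬂[38;2;25;50;42m[48;2;22;47;39m🬂[38;2;25;50;42m[48;2;22;47;39m🬂[38;2;25;50;42m[48;2;22;47;39m🬂[38;2;25;50;42m[48;2;22;47;39m🬂[0m
[38;2;21;45;38m[48;2;19;42;36m🬂[38;2;21;45;38m[48;2;19;42;36m🬂[38;2;21;45;38m[48;2;19;42;36m🬂[38;2;21;45;38m[48;2;19;42;36m🬂[38;2;21;45;38m[48;2;19;42;36m🬂[38;2;21;45;38m[48;2;19;42;36m🬂[38;2;21;45;38m[48;2;19;42;36m🬂[38;2;21;45;38m[48;2;19;42;36m🬂[38;2;21;45;38m[48;2;19;42;36m🬂[38;2;21;45;38m[48;2;19;42;36m🬂[38;2;21;45;38m[48;2;19;42;36m🬂[38;2;21;45;38m[48;2;19;42;36m🬂[0m
[38;2;17;39;34m[48;2;16;37;33m🬎[38;2;17;39;34m[48;2;16;37;33m🬎[38;2;17;39;34m[48;2;16;37;33m🬎[38;2;17;39;34m[48;2;16;37;33m🬎[38;2;17;39;34m[48;2;16;37;33m🬎[38;2;26;43;42m[48;2;77;77;97m🬎[38;2;20;35;33m[48;2;59;59;74m🬊[38;2;17;39;34m[48;2;18;18;23m🬬[38;2;17;39;34m[48;2;16;37;33m🬎[38;2;17;39;34m[48;2;16;37;33m🬎[38;2;17;39;34m[48;2;16;37;33m🬎[38;2;17;39;34m[48;2;16;37;33m🬎[0m
[38;2;14;36;31m[48;2;12;33;29m🬂[38;2;14;36;31m[48;2;12;33;29m🬂[38;2;14;36;31m[48;2;12;33;29m🬂[38;2;14;36;31m[48;2;12;33;29m🬂[38;2;14;36;31m[48;2;12;33;29m🬂[38;2;87;87;109m[48;2;12;33;29m🬬[38;2;79;79;100m[48;2;60;60;75m▌[38;2;30;30;39m[48;2;12;34;29m🬄[38;2;14;36;31m[48;2;12;33;29m🬂[38;2;14;36;31m[48;2;12;33;29m🬂[38;2;14;36;31m[48;2;12;33;29m🬂[38;2;14;36;31m[48;2;12;33;29m🬂[0m
[38;2;10;30;27m[48;2;9;28;26m🬎[38;2;10;30;27m[48;2;9;28;26m🬎[38;2;10;30;27m[48;2;9;28;26m🬎[38;2;10;30;27m[48;2;9;28;26m🬎[38;2;10;30;27m[48;2;9;28;26m🬎[38;2;10;30;27m[48;2;9;28;26m🬎[38;2;10;30;27m[48;2;9;28;26m🬎[38;2;10;30;27m[48;2;9;28;26m🬎[38;2;10;30;27m[48;2;9;28;26m🬎[38;2;10;30;27m[48;2;9;28;26m🬎[38;2;10;30;27m[48;2;9;28;26m🬎[38;2;10;30;27m[48;2;9;28;26m🬎[0m
[38;2;8;27;25m[48;2;6;24;23m🬂[38;2;8;27;25m[48;2;6;24;23m🬂[38;2;8;27;25m[48;2;6;24;23m🬂[38;2;8;27;25m[48;2;6;24;23m🬂[38;2;8;27;25m[48;2;6;24;23m🬂[38;2;8;27;25m[48;2;6;24;23m🬂[38;2;8;27;25m[48;2;6;24;23m🬂[38;2;8;27;25m[48;2;6;24;23m🬂[38;2;8;27;25m[48;2;6;24;23m🬂[38;2;8;27;25m[48;2;6;24;23m🬂[38;2;8;27;25m[48;2;6;24;23m🬂[38;2;8;27;25m[48;2;6;24;23m🬂[0m
</frame>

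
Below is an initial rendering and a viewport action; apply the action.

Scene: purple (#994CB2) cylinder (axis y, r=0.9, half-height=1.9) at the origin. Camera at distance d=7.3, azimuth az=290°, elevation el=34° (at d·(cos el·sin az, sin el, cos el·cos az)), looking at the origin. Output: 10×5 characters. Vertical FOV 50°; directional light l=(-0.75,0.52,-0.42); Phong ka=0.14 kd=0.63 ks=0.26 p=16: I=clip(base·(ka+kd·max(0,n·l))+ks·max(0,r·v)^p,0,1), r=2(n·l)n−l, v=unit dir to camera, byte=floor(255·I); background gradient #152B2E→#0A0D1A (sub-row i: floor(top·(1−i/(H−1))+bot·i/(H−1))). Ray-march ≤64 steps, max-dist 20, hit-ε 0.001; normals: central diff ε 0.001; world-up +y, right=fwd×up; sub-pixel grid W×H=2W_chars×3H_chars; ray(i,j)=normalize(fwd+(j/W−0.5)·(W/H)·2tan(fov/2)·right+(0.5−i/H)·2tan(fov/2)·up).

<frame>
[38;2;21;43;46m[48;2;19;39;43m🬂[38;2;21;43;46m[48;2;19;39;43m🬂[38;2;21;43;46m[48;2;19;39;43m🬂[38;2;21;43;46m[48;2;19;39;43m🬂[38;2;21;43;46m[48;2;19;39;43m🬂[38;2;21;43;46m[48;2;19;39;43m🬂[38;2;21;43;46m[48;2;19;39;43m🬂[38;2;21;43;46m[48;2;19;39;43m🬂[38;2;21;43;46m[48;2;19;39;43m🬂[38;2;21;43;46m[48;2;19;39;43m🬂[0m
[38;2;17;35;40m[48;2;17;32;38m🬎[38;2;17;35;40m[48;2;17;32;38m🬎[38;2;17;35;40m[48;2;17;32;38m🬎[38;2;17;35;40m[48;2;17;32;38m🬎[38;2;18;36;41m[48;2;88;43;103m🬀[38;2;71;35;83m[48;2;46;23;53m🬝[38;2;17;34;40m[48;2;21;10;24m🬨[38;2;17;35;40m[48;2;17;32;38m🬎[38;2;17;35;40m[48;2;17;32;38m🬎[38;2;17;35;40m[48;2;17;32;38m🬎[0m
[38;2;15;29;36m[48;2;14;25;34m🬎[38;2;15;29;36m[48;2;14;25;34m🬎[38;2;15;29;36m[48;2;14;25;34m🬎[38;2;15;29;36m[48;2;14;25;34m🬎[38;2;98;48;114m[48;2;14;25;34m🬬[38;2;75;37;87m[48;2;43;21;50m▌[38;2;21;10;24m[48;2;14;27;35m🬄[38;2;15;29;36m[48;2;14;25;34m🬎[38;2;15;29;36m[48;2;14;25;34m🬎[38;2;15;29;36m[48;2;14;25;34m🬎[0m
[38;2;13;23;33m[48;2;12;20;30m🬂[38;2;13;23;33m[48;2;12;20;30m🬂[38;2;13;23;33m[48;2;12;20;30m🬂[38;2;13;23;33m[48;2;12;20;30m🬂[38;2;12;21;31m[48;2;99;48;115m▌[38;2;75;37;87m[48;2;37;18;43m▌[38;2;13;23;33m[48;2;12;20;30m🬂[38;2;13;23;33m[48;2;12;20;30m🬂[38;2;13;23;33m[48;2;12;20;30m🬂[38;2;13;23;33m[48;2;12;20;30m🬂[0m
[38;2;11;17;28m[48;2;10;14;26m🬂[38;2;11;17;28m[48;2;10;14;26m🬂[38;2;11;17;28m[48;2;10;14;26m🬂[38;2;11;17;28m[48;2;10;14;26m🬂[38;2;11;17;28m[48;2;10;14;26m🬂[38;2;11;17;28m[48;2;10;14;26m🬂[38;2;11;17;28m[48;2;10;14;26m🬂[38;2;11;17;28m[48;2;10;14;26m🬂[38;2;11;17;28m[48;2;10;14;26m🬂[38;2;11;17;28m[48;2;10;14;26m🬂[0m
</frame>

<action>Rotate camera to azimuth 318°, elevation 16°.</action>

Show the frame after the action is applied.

<frame>
[38;2;21;43;46m[48;2;19;39;43m🬂[38;2;21;43;46m[48;2;19;39;43m🬂[38;2;21;43;46m[48;2;19;39;43m🬂[38;2;21;43;46m[48;2;19;39;43m🬂[38;2;21;43;46m[48;2;19;39;43m🬂[38;2;21;43;46m[48;2;19;39;43m🬂[38;2;21;43;46m[48;2;19;39;43m🬂[38;2;21;43;46m[48;2;19;39;43m🬂[38;2;21;43;46m[48;2;19;39;43m🬂[38;2;21;43;46m[48;2;19;39;43m🬂[0m
[38;2;17;35;40m[48;2;17;32;38m🬎[38;2;17;35;40m[48;2;17;32;38m🬎[38;2;17;35;40m[48;2;17;32;38m🬎[38;2;17;35;40m[48;2;17;32;38m🬎[38;2;18;36;41m[48;2;86;43;101m🬂[38;2;28;27;43m[48;2;21;10;24m🬕[38;2;17;34;40m[48;2;21;10;24m🬨[38;2;17;35;40m[48;2;17;32;38m🬎[38;2;17;35;40m[48;2;17;32;38m🬎[38;2;17;35;40m[48;2;17;32;38m🬎[0m
[38;2;15;29;36m[48;2;14;25;34m🬎[38;2;15;29;36m[48;2;14;25;34m🬎[38;2;15;29;36m[48;2;14;25;34m🬎[38;2;15;29;36m[48;2;14;25;34m🬎[38;2;85;42;99m[48;2;14;25;34m🬬[38;2;39;19;46m[48;2;21;10;24m▌[38;2;21;10;24m[48;2;14;27;35m🬄[38;2;15;29;36m[48;2;14;25;34m🬎[38;2;15;29;36m[48;2;14;25;34m🬎[38;2;15;29;36m[48;2;14;25;34m🬎[0m
[38;2;13;23;33m[48;2;12;20;30m🬂[38;2;13;23;33m[48;2;12;20;30m🬂[38;2;13;23;33m[48;2;12;20;30m🬂[38;2;13;23;33m[48;2;12;20;30m🬂[38;2;12;21;31m[48;2;75;37;87m▌[38;2;39;19;46m[48;2;21;10;24m▌[38;2;13;23;33m[48;2;12;20;30m🬂[38;2;13;23;33m[48;2;12;20;30m🬂[38;2;13;23;33m[48;2;12;20;30m🬂[38;2;13;23;33m[48;2;12;20;30m🬂[0m
[38;2;11;17;28m[48;2;10;14;26m🬂[38;2;11;17;28m[48;2;10;14;26m🬂[38;2;11;17;28m[48;2;10;14;26m🬂[38;2;11;17;28m[48;2;10;14;26m🬂[38;2;76;38;89m[48;2;10;14;26m🬁[38;2;39;19;46m[48;2;12;13;26m🬀[38;2;11;17;28m[48;2;10;14;26m🬂[38;2;11;17;28m[48;2;10;14;26m🬂[38;2;11;17;28m[48;2;10;14;26m🬂[38;2;11;17;28m[48;2;10;14;26m🬂[0m
</frame>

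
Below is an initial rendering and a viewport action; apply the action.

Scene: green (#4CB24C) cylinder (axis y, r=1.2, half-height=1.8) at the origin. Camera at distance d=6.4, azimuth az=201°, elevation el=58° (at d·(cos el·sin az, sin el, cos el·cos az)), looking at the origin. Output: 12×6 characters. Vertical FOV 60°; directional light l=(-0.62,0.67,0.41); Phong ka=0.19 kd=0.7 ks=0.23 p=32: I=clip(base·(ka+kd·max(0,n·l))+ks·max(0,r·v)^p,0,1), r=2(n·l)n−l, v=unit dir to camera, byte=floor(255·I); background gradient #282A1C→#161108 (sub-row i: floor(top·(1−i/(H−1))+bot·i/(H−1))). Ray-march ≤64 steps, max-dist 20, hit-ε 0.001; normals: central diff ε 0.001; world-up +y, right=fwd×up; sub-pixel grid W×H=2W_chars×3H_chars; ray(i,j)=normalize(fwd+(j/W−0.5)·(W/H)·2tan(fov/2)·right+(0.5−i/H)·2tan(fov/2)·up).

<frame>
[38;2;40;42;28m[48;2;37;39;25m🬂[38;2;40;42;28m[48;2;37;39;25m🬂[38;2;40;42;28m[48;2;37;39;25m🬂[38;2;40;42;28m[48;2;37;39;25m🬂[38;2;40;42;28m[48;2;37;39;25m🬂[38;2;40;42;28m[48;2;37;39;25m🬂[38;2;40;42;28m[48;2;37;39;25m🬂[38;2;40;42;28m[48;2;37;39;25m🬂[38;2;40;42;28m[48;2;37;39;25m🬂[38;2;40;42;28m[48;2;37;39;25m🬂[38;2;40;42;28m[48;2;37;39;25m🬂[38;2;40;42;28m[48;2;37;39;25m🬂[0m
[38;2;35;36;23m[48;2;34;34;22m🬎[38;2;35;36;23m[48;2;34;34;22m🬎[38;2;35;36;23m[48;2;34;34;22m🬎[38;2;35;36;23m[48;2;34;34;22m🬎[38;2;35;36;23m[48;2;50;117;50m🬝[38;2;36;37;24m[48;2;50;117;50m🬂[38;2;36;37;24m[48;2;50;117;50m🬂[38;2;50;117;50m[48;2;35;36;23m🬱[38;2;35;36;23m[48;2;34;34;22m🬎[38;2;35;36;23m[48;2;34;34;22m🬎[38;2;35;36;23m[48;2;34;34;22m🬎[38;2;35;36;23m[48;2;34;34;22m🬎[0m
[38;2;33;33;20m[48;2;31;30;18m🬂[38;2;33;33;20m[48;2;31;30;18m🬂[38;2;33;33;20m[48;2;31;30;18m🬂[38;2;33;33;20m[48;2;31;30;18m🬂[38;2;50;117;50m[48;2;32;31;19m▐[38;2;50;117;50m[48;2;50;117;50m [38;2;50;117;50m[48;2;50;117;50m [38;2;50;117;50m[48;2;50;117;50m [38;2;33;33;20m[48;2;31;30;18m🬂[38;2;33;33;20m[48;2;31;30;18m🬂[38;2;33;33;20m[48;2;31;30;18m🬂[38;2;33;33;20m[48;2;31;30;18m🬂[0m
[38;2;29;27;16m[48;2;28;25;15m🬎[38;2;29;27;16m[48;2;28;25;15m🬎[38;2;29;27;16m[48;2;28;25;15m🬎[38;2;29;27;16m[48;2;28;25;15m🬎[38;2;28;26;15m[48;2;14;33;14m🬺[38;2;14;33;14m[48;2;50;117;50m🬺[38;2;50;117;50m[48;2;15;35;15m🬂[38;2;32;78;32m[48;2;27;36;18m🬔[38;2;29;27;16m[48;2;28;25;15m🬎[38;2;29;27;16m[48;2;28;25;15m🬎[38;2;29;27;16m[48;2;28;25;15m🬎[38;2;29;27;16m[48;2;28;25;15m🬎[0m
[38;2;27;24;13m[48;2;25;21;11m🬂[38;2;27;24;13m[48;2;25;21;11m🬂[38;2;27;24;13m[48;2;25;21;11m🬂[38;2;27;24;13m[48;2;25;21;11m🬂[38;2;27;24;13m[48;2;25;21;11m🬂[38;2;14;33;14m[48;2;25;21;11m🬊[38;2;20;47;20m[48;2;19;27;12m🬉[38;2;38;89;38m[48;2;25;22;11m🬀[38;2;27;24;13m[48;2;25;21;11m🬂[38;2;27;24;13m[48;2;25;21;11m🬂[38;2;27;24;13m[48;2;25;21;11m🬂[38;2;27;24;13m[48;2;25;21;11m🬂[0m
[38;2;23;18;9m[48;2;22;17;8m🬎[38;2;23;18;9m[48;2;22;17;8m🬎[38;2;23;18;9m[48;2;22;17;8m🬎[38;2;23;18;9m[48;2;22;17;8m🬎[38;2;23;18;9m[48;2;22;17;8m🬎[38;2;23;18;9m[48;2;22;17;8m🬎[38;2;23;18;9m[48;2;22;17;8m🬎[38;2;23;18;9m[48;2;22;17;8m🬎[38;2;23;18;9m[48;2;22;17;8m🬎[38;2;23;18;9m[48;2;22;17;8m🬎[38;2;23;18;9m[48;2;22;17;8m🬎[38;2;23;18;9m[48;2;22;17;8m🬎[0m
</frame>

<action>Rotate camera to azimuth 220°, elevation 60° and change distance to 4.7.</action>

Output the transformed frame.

<frame>
[38;2;40;42;28m[48;2;37;39;25m🬂[38;2;40;42;28m[48;2;37;39;25m🬂[38;2;40;42;28m[48;2;37;39;25m🬂[38;2;40;42;28m[48;2;37;39;25m🬂[38;2;38;40;26m[48;2;50;117;50m🬝[38;2;39;41;27m[48;2;50;117;50m🬆[38;2;40;42;28m[48;2;50;117;50m🬂[38;2;39;41;27m[48;2;50;117;50m🬎[38;2;40;42;28m[48;2;37;39;25m🬂[38;2;40;42;28m[48;2;37;39;25m🬂[38;2;40;42;28m[48;2;37;39;25m🬂[38;2;40;42;28m[48;2;37;39;25m🬂[0m
[38;2;35;36;23m[48;2;34;34;22m🬎[38;2;35;36;23m[48;2;34;34;22m🬎[38;2;35;36;23m[48;2;34;34;22m🬎[38;2;50;117;50m[48;2;35;36;23m🬷[38;2;50;117;50m[48;2;50;117;50m [38;2;50;117;50m[48;2;50;117;50m [38;2;50;117;50m[48;2;50;117;50m [38;2;50;117;50m[48;2;50;117;50m [38;2;50;117;50m[48;2;50;117;50m [38;2;50;117;50m[48;2;35;36;23m🬏[38;2;35;36;23m[48;2;34;34;22m🬎[38;2;35;36;23m[48;2;34;34;22m🬎[0m
[38;2;33;33;20m[48;2;31;30;18m🬂[38;2;33;33;20m[48;2;31;30;18m🬂[38;2;33;33;20m[48;2;31;30;18m🬂[38;2;50;117;50m[48;2;25;31;17m🬊[38;2;50;117;50m[48;2;50;117;50m [38;2;50;117;50m[48;2;50;117;50m [38;2;50;117;50m[48;2;50;117;50m [38;2;50;117;50m[48;2;50;117;50m [38;2;50;117;50m[48;2;46;109;46m🬝[38;2;50;117;50m[48;2;31;31;18m🬀[38;2;33;33;20m[48;2;31;30;18m🬂[38;2;33;33;20m[48;2;31;30;18m🬂[0m
[38;2;29;27;16m[48;2;28;25;15m🬎[38;2;29;27;16m[48;2;28;25;15m🬎[38;2;29;27;16m[48;2;28;25;15m🬎[38;2;29;27;16m[48;2;28;25;15m🬎[38;2;50;117;50m[48;2;16;31;14m🬁[38;2;50;117;50m[48;2;14;33;14m🬂[38;2;50;117;50m[48;2;21;50;21m🬂[38;2;50;117;50m[48;2;34;80;34m🬂[38;2;43;102;43m[48;2;28;26;15m🬄[38;2;29;27;16m[48;2;28;25;15m🬎[38;2;29;27;16m[48;2;28;25;15m🬎[38;2;29;27;16m[48;2;28;25;15m🬎[0m
[38;2;27;24;13m[48;2;25;21;11m🬂[38;2;27;24;13m[48;2;25;21;11m🬂[38;2;27;24;13m[48;2;25;21;11m🬂[38;2;27;24;13m[48;2;25;21;11m🬂[38;2;14;33;14m[48;2;25;22;11m🬁[38;2;14;33;14m[48;2;25;21;11m🬬[38;2;18;44;18m[48;2;27;65;27m▌[38;2;39;92;39m[48;2;25;21;11m🬆[38;2;27;24;13m[48;2;25;21;11m🬂[38;2;27;24;13m[48;2;25;21;11m🬂[38;2;27;24;13m[48;2;25;21;11m🬂[38;2;27;24;13m[48;2;25;21;11m🬂[0m
[38;2;23;18;9m[48;2;22;17;8m🬎[38;2;23;18;9m[48;2;22;17;8m🬎[38;2;23;18;9m[48;2;22;17;8m🬎[38;2;23;18;9m[48;2;22;17;8m🬎[38;2;23;18;9m[48;2;22;17;8m🬎[38;2;23;18;9m[48;2;22;17;8m🬎[38;2;23;18;9m[48;2;22;17;8m🬎[38;2;23;18;9m[48;2;22;17;8m🬎[38;2;23;18;9m[48;2;22;17;8m🬎[38;2;23;18;9m[48;2;22;17;8m🬎[38;2;23;18;9m[48;2;22;17;8m🬎[38;2;23;18;9m[48;2;22;17;8m🬎[0m
</frame>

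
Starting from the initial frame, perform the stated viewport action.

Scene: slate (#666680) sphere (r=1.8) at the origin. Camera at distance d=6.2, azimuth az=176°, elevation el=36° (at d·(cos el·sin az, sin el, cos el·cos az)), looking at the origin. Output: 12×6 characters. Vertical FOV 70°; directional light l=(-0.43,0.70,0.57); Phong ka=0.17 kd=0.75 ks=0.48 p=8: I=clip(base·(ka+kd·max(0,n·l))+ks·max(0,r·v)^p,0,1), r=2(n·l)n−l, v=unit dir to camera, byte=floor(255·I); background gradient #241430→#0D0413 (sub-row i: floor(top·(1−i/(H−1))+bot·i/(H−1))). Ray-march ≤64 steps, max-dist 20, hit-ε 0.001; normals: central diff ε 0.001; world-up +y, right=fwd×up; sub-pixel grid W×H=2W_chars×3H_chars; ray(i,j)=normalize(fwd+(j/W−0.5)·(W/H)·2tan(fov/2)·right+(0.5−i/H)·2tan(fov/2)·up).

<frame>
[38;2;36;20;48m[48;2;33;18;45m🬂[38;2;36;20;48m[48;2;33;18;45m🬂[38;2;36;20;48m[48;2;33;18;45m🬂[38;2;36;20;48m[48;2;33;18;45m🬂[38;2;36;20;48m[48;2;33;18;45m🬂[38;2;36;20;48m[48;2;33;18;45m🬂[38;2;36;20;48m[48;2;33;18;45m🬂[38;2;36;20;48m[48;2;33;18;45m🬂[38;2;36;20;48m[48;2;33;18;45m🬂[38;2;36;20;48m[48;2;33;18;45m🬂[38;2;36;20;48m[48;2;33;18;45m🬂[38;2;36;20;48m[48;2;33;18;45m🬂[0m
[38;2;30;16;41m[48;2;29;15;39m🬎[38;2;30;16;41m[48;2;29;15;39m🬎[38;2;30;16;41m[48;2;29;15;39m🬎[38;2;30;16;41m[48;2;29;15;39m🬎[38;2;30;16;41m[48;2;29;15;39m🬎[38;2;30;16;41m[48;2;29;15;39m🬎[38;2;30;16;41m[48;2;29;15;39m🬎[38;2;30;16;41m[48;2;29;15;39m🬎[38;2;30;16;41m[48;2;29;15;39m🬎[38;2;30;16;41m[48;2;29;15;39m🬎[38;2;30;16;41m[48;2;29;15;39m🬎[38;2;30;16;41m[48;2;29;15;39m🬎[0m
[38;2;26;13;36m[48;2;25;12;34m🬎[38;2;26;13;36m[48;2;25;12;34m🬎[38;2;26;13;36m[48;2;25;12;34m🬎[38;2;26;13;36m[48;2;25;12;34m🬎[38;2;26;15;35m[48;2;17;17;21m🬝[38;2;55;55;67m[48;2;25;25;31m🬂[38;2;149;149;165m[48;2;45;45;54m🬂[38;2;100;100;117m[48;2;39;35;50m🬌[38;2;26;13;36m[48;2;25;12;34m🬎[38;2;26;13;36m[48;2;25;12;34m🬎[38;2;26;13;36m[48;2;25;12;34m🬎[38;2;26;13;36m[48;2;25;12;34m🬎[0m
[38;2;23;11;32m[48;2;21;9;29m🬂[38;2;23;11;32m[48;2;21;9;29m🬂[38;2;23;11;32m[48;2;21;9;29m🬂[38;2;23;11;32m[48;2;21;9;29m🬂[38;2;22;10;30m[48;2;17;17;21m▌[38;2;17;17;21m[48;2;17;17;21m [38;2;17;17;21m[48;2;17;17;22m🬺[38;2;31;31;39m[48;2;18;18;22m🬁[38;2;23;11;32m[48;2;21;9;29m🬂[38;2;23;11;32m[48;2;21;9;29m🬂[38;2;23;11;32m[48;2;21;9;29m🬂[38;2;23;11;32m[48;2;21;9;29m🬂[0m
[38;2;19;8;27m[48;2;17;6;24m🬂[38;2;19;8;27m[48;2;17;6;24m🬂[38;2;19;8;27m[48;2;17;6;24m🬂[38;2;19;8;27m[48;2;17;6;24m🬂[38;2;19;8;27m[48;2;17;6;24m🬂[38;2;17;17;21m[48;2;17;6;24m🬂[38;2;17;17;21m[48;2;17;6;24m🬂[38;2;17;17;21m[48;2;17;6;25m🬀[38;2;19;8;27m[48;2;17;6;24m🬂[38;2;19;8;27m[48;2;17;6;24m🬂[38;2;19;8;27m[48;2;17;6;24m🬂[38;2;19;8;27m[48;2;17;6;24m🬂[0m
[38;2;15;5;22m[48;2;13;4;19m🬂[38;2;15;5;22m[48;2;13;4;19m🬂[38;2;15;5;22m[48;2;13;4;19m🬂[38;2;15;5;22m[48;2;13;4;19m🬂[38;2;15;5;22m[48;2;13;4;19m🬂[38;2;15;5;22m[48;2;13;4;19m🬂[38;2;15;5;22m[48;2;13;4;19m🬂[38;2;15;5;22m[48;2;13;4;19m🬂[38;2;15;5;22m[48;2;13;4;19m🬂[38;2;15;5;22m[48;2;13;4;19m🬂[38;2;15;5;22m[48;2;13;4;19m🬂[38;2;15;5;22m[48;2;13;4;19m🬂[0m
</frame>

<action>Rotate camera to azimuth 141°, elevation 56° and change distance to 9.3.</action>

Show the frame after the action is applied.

<frame>
[38;2;36;20;48m[48;2;33;18;45m🬂[38;2;36;20;48m[48;2;33;18;45m🬂[38;2;36;20;48m[48;2;33;18;45m🬂[38;2;36;20;48m[48;2;33;18;45m🬂[38;2;36;20;48m[48;2;33;18;45m🬂[38;2;36;20;48m[48;2;33;18;45m🬂[38;2;36;20;48m[48;2;33;18;45m🬂[38;2;36;20;48m[48;2;33;18;45m🬂[38;2;36;20;48m[48;2;33;18;45m🬂[38;2;36;20;48m[48;2;33;18;45m🬂[38;2;36;20;48m[48;2;33;18;45m🬂[38;2;36;20;48m[48;2;33;18;45m🬂[0m
[38;2;30;16;41m[48;2;29;15;39m🬎[38;2;30;16;41m[48;2;29;15;39m🬎[38;2;30;16;41m[48;2;29;15;39m🬎[38;2;30;16;41m[48;2;29;15;39m🬎[38;2;30;16;41m[48;2;29;15;39m🬎[38;2;30;16;41m[48;2;29;15;39m🬎[38;2;30;16;41m[48;2;29;15;39m🬎[38;2;30;16;41m[48;2;29;15;39m🬎[38;2;30;16;41m[48;2;29;15;39m🬎[38;2;30;16;41m[48;2;29;15;39m🬎[38;2;30;16;41m[48;2;29;15;39m🬎[38;2;30;16;41m[48;2;29;15;39m🬎[0m
[38;2;26;13;36m[48;2;25;12;34m🬎[38;2;26;13;36m[48;2;25;12;34m🬎[38;2;26;13;36m[48;2;25;12;34m🬎[38;2;26;13;36m[48;2;25;12;34m🬎[38;2;26;13;36m[48;2;25;12;34m🬎[38;2;33;23;44m[48;2;76;76;93m🬕[38;2;54;49;68m[48;2;165;165;185m🬸[38;2;51;51;64m[48;2;26;13;36m🬏[38;2;26;13;36m[48;2;25;12;34m🬎[38;2;26;13;36m[48;2;25;12;34m🬎[38;2;26;13;36m[48;2;25;12;34m🬎[38;2;26;13;36m[48;2;25;12;34m🬎[0m
[38;2;23;11;32m[48;2;21;9;29m🬂[38;2;23;11;32m[48;2;21;9;29m🬂[38;2;23;11;32m[48;2;21;9;29m🬂[38;2;23;11;32m[48;2;21;9;29m🬂[38;2;23;11;32m[48;2;21;9;29m🬂[38;2;29;29;36m[48;2;18;15;23m🬂[38;2;30;30;38m[48;2;17;17;21m🬂[38;2;26;26;32m[48;2;20;11;28m🬀[38;2;23;11;32m[48;2;21;9;29m🬂[38;2;23;11;32m[48;2;21;9;29m🬂[38;2;23;11;32m[48;2;21;9;29m🬂[38;2;23;11;32m[48;2;21;9;29m🬂[0m
[38;2;19;8;27m[48;2;17;6;24m🬂[38;2;19;8;27m[48;2;17;6;24m🬂[38;2;19;8;27m[48;2;17;6;24m🬂[38;2;19;8;27m[48;2;17;6;24m🬂[38;2;19;8;27m[48;2;17;6;24m🬂[38;2;19;8;27m[48;2;17;6;24m🬂[38;2;19;8;27m[48;2;17;6;24m🬂[38;2;19;8;27m[48;2;17;6;24m🬂[38;2;19;8;27m[48;2;17;6;24m🬂[38;2;19;8;27m[48;2;17;6;24m🬂[38;2;19;8;27m[48;2;17;6;24m🬂[38;2;19;8;27m[48;2;17;6;24m🬂[0m
[38;2;15;5;22m[48;2;13;4;19m🬂[38;2;15;5;22m[48;2;13;4;19m🬂[38;2;15;5;22m[48;2;13;4;19m🬂[38;2;15;5;22m[48;2;13;4;19m🬂[38;2;15;5;22m[48;2;13;4;19m🬂[38;2;15;5;22m[48;2;13;4;19m🬂[38;2;15;5;22m[48;2;13;4;19m🬂[38;2;15;5;22m[48;2;13;4;19m🬂[38;2;15;5;22m[48;2;13;4;19m🬂[38;2;15;5;22m[48;2;13;4;19m🬂[38;2;15;5;22m[48;2;13;4;19m🬂[38;2;15;5;22m[48;2;13;4;19m🬂[0m
</frame>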